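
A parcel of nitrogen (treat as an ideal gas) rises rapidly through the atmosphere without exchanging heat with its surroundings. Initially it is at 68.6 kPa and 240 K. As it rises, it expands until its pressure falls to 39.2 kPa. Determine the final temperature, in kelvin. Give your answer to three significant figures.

Adiabatic: T₂/T₁ = (P₂/P₁)^((γ−1)/γ).
For a diatomic ideal gas γ = 7/5, so (γ−1)/γ = 2/7.
T₂ = 240 × (39.2/68.6)^(2/7) = 204.5 K.

T₂ ≈ 205 K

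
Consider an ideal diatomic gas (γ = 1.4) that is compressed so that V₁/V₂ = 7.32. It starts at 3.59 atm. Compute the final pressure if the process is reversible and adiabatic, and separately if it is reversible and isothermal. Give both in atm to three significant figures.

adiabatic: 58.3 atm; isothermal: 26.3 atm

Isothermal: P₂ = P₁(V₁/V₂) = 3.59×7.32 = 26.28 atm.
Adiabatic: P₂ = P₁(V₁/V₂)^γ = 3.59×7.32^(1.4) = 58.27 atm.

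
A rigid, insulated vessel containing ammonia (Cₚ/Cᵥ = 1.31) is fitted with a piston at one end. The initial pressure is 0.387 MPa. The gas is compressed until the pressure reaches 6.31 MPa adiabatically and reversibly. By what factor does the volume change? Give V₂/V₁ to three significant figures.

V₂/V₁ ≈ 0.119

From PV^γ = const, V₂/V₁ = (P₁/P₂)^(1/γ).
V₂/V₁ = (0.387/6.31)^(0.763) = 0.1187.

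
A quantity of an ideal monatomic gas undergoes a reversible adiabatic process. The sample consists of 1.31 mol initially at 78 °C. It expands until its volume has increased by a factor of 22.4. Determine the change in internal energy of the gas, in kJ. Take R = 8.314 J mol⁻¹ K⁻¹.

Adiabatic: T₁V₁^(γ−1) = T₂V₂^(γ−1) ⇒ T₂ = T₁ (V₁/V₂)^(γ−1).
γ = 5/3 for a monatomic ideal gas, so γ−1 = 2/3.
T₁ = 78 °C = 351.1 K.
T₂ = 351.1 × (1/22.4)^(2/3) = 44.19 K.
Q = 0, so ΔU = W_on_gas = nCᵥΔT with Cᵥ = R/(γ−1) = 12.47 J/(mol·K).
ΔU = 1.31 × 12.47 × (44.19 − 351.1) = -5015 J.

ΔU ≈ -5.01 kJ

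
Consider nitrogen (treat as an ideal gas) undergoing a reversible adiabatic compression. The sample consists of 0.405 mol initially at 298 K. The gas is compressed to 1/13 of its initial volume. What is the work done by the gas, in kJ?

For a reversible adiabat TV^(γ−1) is constant, so T₂ = T₁ (V₁/V₂)^(γ−1).
γ = 7/5 for a diatomic ideal gas, so γ−1 = 2/5.
T₂ = 298 × 13^(2/5) = 831.4 K.
Q = 0, so ΔU = W_on_gas = nCᵥΔT with Cᵥ = R/(γ−1) = 20.79 J/(mol·K).
ΔU = 0.405 × 20.79 × (831.4 − 298) = 4490 J.
Work done by the gas = −ΔU = -4490 J.

W ≈ -4.49 kJ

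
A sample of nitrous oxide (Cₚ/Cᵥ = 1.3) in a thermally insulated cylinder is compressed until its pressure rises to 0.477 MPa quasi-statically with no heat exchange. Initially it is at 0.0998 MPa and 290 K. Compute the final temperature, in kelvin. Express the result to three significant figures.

T₂ ≈ 416 K

Along an adiabat T P^((1−γ)/γ) is constant, so T₂ = T₁ (P₂/P₁)^((γ−1)/γ).
T₂ = 290 × (0.477/0.0998)^(0.231) = 416.1 K.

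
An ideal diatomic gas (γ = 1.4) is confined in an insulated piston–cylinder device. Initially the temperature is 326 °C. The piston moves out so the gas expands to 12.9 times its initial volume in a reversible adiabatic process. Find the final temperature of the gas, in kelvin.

For a reversible adiabat TV^(γ−1) is constant, so T₂ = T₁ (V₁/V₂)^(γ−1).
T₁ = 326 °C = 599.1 K.
T₂ = 599.1 × (1/12.9)^(0.4) = 215.4 K.

T₂ ≈ 215 K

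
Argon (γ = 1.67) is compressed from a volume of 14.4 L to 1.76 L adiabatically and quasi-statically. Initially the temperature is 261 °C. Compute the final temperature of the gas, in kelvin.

T₂ ≈ 2180 K

For a reversible adiabat TV^(γ−1) is constant, so T₂ = T₁ (V₁/V₂)^(γ−1).
T₁ = 261 °C = 534.1 K.
T₂ = 534.1 × (14.4/1.76)^(0.67) = 2184 K.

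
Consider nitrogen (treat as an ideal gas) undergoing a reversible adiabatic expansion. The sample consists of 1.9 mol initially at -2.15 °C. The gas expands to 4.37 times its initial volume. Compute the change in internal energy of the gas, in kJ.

Adiabatic: T₁V₁^(γ−1) = T₂V₂^(γ−1) ⇒ T₂ = T₁ (V₁/V₂)^(γ−1).
γ = 7/5 for a diatomic ideal gas, so γ−1 = 2/5.
T₁ = -2.15 °C = 271 K.
T₂ = 271 × (1/4.37)^(2/5) = 150.2 K.
Q = 0, so ΔU = W_on_gas = nCᵥΔT with Cᵥ = R/(γ−1) = 20.79 J/(mol·K).
ΔU = 1.9 × 20.79 × (150.2 − 271) = -4769 J.

ΔU ≈ -4.77 kJ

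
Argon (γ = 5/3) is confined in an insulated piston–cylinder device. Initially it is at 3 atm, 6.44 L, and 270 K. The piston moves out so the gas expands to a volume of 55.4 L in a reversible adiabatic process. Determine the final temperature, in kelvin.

For a reversible adiabat TV^(γ−1) is constant, so T₂ = T₁ (V₁/V₂)^(γ−1).
T₂ = 270 × (6.44/55.4)^(2/3) = 64.31 K.

T₂ ≈ 64.3 K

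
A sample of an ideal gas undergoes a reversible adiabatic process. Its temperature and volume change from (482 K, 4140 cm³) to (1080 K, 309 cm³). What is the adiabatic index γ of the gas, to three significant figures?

TV^(γ−1) = const ⇒ γ − 1 = ln(T₂/T₁) / ln(V₁/V₂).
γ = 1 + ln(1080/482) / ln(4140/309) = 1.311.

γ ≈ 1.31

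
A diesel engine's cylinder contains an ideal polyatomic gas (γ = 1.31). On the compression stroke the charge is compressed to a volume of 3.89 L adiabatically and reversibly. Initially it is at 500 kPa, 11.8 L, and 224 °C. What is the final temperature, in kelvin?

T₂ ≈ 701 K

For a reversible adiabat TV^(γ−1) is constant, so T₂ = T₁ (V₁/V₂)^(γ−1).
T₁ = 224 °C = 497.1 K.
T₂ = 497.1 × (11.8/3.89)^(0.31) = 701.3 K.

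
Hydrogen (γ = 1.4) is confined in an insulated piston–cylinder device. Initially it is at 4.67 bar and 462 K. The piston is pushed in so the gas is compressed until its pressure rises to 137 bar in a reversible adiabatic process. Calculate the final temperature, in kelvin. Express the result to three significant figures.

T₂ ≈ 1210 K

Along an adiabat T P^((1−γ)/γ) is constant, so T₂ = T₁ (P₂/P₁)^((γ−1)/γ).
T₂ = 462 × (137/4.67)^(0.286) = 1213 K.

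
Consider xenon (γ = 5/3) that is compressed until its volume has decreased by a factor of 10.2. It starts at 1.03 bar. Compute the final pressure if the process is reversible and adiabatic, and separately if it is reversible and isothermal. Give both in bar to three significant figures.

Isothermal: P₂ = P₁(V₁/V₂) = 1.03×10.2 = 10.51 bar.
Adiabatic: P₂ = P₁(V₁/V₂)^γ = 1.03×10.2^(5/3) = 49.41 bar.

adiabatic: 49.4 bar; isothermal: 10.5 bar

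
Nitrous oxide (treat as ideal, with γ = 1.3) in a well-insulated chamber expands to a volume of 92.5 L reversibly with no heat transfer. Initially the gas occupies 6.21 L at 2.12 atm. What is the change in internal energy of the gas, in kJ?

ΔU ≈ -2.47 kJ

P₂ = P₁(V₁/V₂)^γ = 2.12×(6.21/92.5)^(1.3) = 0.0633 atm.
For a reversible adiabat, W_by_gas = (P₁V₁ − P₂V₂)/(γ−1).
W_by = (214800×0.00621 − 6413×0.0925) / (0.3) = 2469 J.
Q = 0 ⇒ ΔU = −W_by = -2469 J.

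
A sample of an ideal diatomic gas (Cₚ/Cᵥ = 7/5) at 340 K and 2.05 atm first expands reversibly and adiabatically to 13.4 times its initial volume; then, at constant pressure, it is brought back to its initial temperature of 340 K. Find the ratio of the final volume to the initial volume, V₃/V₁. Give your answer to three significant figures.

V₃/V₁ ≈ 37.8

Adiabatic step: V₂/V₁ = 13.4; T₂ = T₁·(1/13.4)^(2/5) = 120.4 K.
Isobaric step: V₃/V₂ = T₃/T₂ = 340/120.4.
V₃/V₁ = (V₂/V₁)(V₃/V₂) = 13.4 × (340/120.4) = 37.84.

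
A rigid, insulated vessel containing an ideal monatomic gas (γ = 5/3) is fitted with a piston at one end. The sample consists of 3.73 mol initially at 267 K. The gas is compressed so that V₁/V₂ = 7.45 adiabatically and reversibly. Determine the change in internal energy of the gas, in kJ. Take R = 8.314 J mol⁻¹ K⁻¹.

For a reversible adiabat TV^(γ−1) is constant, so T₂ = T₁ (V₁/V₂)^(γ−1).
T₂ = 267 × 7.45^(2/3) = 1018 K.
Q = 0, so ΔU = W_on_gas = nCᵥΔT with Cᵥ = R/(γ−1) = 12.47 J/(mol·K).
ΔU = 3.73 × 12.47 × (1018 − 267) = 34960 J.

ΔU ≈ 35.0 kJ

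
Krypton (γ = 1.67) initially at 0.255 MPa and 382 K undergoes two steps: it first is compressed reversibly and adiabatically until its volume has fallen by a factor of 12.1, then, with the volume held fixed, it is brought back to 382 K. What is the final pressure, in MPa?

P₃ ≈ 3.09 MPa

Adiabatic step (PV^γ = const): P₂ = 0.255×12.1^(1.67) = 16.4 MPa; T₂ = 382×12.1^(0.67) = 2030 K.
Isochoric: P₃ = P₂(T₃/T₂) = 16.4 × (382/2030) = 3.085 MPa.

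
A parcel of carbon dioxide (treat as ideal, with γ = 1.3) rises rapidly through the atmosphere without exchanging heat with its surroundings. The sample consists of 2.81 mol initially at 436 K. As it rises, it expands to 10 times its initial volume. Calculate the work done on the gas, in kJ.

W ≈ -16.9 kJ

Adiabatic: T₁V₁^(γ−1) = T₂V₂^(γ−1) ⇒ T₂ = T₁ (V₁/V₂)^(γ−1).
T₂ = 436 × (1/10)^(0.3) = 218.5 K.
Q = 0, so ΔU = W_on_gas = nCᵥΔT with Cᵥ = R/(γ−1) = 27.71 J/(mol·K).
ΔU = 2.81 × 27.71 × (218.5 − 436) = -16940 J.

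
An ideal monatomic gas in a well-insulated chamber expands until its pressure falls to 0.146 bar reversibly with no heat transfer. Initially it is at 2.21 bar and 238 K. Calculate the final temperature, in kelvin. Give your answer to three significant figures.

Along an adiabat T P^((1−γ)/γ) is constant, so T₂ = T₁ (P₂/P₁)^((γ−1)/γ).
For a monatomic ideal gas γ = 5/3, so (γ−1)/γ = 2/5.
T₂ = 238 × (0.146/2.21)^(2/5) = 80.27 K.

T₂ ≈ 80.3 K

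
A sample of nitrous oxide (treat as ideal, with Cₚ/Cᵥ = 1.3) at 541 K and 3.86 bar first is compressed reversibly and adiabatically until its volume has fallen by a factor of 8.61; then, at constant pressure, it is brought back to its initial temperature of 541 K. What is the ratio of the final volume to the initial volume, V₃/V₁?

V₃/V₁ ≈ 0.0609

Adiabatic step: V₂/V₁ = 0.1161; T₂ = T₁·8.61^(0.3) = 1032 K.
Isobaric step: V₃/V₂ = T₃/T₂ = 541/1032.
V₃/V₁ = (V₂/V₁)(V₃/V₂) = 0.1161 × (541/1032) = 0.06088.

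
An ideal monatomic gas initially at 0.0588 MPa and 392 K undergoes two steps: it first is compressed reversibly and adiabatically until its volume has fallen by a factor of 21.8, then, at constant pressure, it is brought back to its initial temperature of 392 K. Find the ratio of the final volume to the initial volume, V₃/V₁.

V₃/V₁ ≈ 0.00588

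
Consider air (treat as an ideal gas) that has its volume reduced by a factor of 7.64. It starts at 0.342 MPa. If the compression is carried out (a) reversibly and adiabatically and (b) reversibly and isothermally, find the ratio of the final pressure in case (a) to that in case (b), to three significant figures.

P_adiabatic / P_isothermal ≈ 2.26

For a diatomic ideal gas γ = 7/5.
Isothermal: P_b = P₁(V₁/V₂) = 0.342×7.64.
Adiabatic: P_a = P₁(V₁/V₂)^γ = 0.342×7.64^(7/5).
P_a/P_b = (V₁/V₂)^(γ−1) = 7.64^(2/5) = 2.255.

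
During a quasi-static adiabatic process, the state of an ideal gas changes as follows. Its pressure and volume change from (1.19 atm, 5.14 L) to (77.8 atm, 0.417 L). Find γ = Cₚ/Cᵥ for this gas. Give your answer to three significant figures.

γ ≈ 1.66

PV^γ = const ⇒ γ = ln(P₂/P₁) / ln(V₁/V₂).
γ = ln(77.8/1.19) / ln(5.14/0.417) = 1.664.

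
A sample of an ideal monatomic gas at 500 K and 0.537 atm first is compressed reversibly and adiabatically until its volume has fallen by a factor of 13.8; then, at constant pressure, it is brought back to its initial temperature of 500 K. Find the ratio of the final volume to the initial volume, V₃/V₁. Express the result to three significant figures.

V₃/V₁ ≈ 0.0126

For a monatomic ideal gas γ = 5/3.
Adiabatic step: V₂/V₁ = 0.07246; T₂ = T₁·13.8^(2/3) = 2877 K.
Isobaric step: V₃/V₂ = T₃/T₂ = 500/2877.
V₃/V₁ = (V₂/V₁)(V₃/V₂) = 0.07246 × (500/2877) = 0.0126.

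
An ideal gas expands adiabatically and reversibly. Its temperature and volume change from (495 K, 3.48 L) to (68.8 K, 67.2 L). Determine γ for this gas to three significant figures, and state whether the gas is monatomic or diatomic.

TV^(γ−1) = const ⇒ γ − 1 = ln(T₂/T₁) / ln(V₁/V₂).
γ = 1 + ln(68.8/495) / ln(3.48/67.2) = 1.667.
γ ≈ 1.67 is close to 5/3, so the gas is monatomic.

γ ≈ 1.67; monatomic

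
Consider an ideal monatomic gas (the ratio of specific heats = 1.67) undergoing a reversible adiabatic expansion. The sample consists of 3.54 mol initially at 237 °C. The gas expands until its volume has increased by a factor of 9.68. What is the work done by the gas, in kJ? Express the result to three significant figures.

W ≈ 17.5 kJ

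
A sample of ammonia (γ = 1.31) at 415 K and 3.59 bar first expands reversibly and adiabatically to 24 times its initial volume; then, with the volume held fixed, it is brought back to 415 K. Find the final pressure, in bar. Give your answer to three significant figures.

P₃ ≈ 0.150 bar

Adiabatic step (PV^γ = const): P₂ = 3.59×(1/24)^(1.31) = 0.05585 bar; T₂ = 415×(1/24)^(0.31) = 154.9 K.
Isochoric: P₃ = P₂(T₃/T₂) = 0.05585 × (415/154.9) = 0.1496 bar.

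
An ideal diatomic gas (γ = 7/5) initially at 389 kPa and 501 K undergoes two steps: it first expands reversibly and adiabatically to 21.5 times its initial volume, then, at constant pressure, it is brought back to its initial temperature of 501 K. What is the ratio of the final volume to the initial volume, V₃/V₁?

Adiabatic step: V₂/V₁ = 21.5; T₂ = T₁·(1/21.5)^(2/5) = 146.8 K.
Isobaric step: V₃/V₂ = T₃/T₂ = 501/146.8.
V₃/V₁ = (V₂/V₁)(V₃/V₂) = 21.5 × (501/146.8) = 73.35.

V₃/V₁ ≈ 73.4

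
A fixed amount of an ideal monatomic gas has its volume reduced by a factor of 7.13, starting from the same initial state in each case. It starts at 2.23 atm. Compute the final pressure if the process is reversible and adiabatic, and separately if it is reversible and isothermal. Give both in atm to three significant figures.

adiabatic: 58.9 atm; isothermal: 15.9 atm

For a monatomic ideal gas γ = 5/3.
Isothermal: P₂ = P₁(V₁/V₂) = 2.23×7.13 = 15.9 atm.
Adiabatic: P₂ = P₁(V₁/V₂)^γ = 2.23×7.13^(5/3) = 58.9 atm.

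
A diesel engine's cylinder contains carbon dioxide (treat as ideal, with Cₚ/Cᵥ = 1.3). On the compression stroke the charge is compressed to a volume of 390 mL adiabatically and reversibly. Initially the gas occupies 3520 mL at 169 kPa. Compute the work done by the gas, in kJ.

W ≈ -1.85 kJ

P₂ = P₁(V₁/V₂)^γ = 169×(3520/390)^(1.3) = 2951 kPa.
For a reversible adiabat, W_by_gas = (P₁V₁ − P₂V₂)/(γ−1).
W_by = (169000×0.00352 − 2.951×10^6×0.00039) / (0.3) = -1854 J.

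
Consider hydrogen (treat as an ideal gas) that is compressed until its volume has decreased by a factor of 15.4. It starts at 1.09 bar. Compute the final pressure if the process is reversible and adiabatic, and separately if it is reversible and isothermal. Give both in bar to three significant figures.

adiabatic: 50.1 bar; isothermal: 16.8 bar

For a diatomic ideal gas γ = 7/5.
Isothermal: P₂ = P₁(V₁/V₂) = 1.09×15.4 = 16.79 bar.
Adiabatic: P₂ = P₁(V₁/V₂)^γ = 1.09×15.4^(7/5) = 50.11 bar.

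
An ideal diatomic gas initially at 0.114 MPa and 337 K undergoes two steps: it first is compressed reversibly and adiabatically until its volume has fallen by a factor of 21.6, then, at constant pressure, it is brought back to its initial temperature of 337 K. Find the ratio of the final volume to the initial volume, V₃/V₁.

V₃/V₁ ≈ 0.0135

For a diatomic ideal gas γ = 7/5.
Adiabatic step: V₂/V₁ = 0.0463; T₂ = T₁·21.6^(2/5) = 1152 K.
Isobaric step: V₃/V₂ = T₃/T₂ = 337/1152.
V₃/V₁ = (V₂/V₁)(V₃/V₂) = 0.0463 × (337/1152) = 0.01354.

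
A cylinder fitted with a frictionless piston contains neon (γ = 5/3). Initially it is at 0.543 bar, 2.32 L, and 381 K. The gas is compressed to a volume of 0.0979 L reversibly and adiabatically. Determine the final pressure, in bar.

P₂ ≈ 106 bar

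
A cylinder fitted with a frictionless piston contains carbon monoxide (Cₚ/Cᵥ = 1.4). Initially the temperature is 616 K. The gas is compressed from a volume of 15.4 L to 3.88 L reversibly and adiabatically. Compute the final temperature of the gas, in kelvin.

T₂ ≈ 1070 K

Adiabatic: T₁V₁^(γ−1) = T₂V₂^(γ−1) ⇒ T₂ = T₁ (V₁/V₂)^(γ−1).
T₂ = 616 × (15.4/3.88)^(0.4) = 1069 K.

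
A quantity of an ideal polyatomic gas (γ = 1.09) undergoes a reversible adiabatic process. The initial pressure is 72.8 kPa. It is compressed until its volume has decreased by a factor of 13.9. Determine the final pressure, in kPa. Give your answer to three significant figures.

P₂ ≈ 1280 kPa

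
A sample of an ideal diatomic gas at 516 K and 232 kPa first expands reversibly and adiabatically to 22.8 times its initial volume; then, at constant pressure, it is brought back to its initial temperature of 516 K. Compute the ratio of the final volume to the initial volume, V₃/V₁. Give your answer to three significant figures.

For a diatomic ideal gas γ = 7/5.
Adiabatic step: V₂/V₁ = 22.8; T₂ = T₁·(1/22.8)^(2/5) = 147.7 K.
Isobaric step: V₃/V₂ = T₃/T₂ = 516/147.7.
V₃/V₁ = (V₂/V₁)(V₃/V₂) = 22.8 × (516/147.7) = 79.64.

V₃/V₁ ≈ 79.6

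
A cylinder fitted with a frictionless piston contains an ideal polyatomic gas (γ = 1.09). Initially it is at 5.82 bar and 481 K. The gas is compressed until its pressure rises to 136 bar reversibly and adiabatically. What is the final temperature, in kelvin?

T₂ ≈ 624 K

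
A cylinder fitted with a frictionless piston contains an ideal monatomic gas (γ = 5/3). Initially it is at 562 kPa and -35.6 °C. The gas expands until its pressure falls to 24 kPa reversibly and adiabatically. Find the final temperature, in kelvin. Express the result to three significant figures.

T₂ ≈ 67.3 K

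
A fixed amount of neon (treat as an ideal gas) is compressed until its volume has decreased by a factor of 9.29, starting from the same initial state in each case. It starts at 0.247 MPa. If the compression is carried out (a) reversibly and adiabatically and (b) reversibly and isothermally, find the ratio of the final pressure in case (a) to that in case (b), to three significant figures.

P_adiabatic / P_isothermal ≈ 4.42

For a monatomic ideal gas γ = 5/3.
Isothermal: P_b = P₁(V₁/V₂) = 0.247×9.29.
Adiabatic: P_a = P₁(V₁/V₂)^γ = 0.247×9.29^(5/3).
P_a/P_b = (V₁/V₂)^(γ−1) = 9.29^(2/3) = 4.419.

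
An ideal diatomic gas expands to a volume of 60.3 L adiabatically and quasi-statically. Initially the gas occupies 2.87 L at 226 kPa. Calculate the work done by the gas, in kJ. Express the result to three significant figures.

W ≈ 1.14 kJ

γ = 7/5 for a diatomic ideal gas.
P₂ = P₁(V₁/V₂)^γ = 226×(2.87/60.3)^(7/5) = 3.182 kPa.
For a reversible adiabat, W_by_gas = (P₁V₁ − P₂V₂)/(γ−1).
W_by = (226000×0.00287 − 3182×0.0603) / (2/5) = 1142 J.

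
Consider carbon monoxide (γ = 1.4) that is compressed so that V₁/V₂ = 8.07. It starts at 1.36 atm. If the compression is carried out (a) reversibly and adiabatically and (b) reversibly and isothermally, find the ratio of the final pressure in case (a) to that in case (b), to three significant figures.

Isothermal: P_b = P₁(V₁/V₂) = 1.36×8.07.
Adiabatic: P_a = P₁(V₁/V₂)^γ = 1.36×8.07^(1.4).
P_a/P_b = (V₁/V₂)^(γ−1) = 8.07^(0.4) = 2.305.

P_adiabatic / P_isothermal ≈ 2.31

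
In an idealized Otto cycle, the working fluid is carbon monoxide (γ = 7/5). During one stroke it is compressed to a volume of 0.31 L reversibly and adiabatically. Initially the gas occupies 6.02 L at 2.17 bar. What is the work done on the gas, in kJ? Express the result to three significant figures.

W ≈ 7.43 kJ

P₂ = P₁(V₁/V₂)^γ = 2.17×(6.02/0.31)^(7/5) = 138 bar.
For a reversible adiabat, W_by_gas = (P₁V₁ − P₂V₂)/(γ−1).
W_by = (217000×0.00602 − 1.38×10^7×0.00031) / (2/5) = -7432 J.
W_on_gas = −W_by = 7432 J.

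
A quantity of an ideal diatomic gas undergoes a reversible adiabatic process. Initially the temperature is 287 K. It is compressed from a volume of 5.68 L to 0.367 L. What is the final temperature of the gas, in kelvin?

T₂ ≈ 859 K

For a reversible adiabat TV^(γ−1) is constant, so T₂ = T₁ (V₁/V₂)^(γ−1).
For a diatomic ideal gas γ = 7/5, so γ−1 = 2/5.
T₂ = 287 × (5.68/0.367)^(2/5) = 858.5 K.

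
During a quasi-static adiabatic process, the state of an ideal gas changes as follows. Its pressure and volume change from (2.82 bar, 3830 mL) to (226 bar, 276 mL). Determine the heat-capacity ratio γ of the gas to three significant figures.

PV^γ = const ⇒ γ = ln(P₂/P₁) / ln(V₁/V₂).
γ = ln(226/2.82) / ln(3830/276) = 1.667.

γ ≈ 1.67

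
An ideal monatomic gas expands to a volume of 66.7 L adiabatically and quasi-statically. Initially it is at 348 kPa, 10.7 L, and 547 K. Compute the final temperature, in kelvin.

T₂ ≈ 161 K

For a reversible adiabat TV^(γ−1) is constant, so T₂ = T₁ (V₁/V₂)^(γ−1).
γ = 5/3 for a monatomic ideal gas.
T₂ = 547 × (10.7/66.7)^(2/3) = 161.5 K.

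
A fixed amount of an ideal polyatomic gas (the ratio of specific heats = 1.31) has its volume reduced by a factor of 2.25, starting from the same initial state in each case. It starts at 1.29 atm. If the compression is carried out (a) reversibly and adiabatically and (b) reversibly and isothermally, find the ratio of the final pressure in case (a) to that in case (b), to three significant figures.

P_adiabatic / P_isothermal ≈ 1.29

Isothermal: P_b = P₁(V₁/V₂) = 1.29×2.25.
Adiabatic: P_a = P₁(V₁/V₂)^γ = 1.29×2.25^(1.31).
P_a/P_b = (V₁/V₂)^(γ−1) = 2.25^(0.31) = 1.286.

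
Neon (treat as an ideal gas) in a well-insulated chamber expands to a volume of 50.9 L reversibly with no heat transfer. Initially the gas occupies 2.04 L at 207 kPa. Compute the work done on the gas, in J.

γ = 5/3 for a monatomic ideal gas.
P₂ = P₁(V₁/V₂)^γ = 207×(2.04/50.9)^(5/3) = 0.9716 kPa.
For a reversible adiabat, W_by_gas = (P₁V₁ − P₂V₂)/(γ−1).
W_by = (207000×0.00204 − 971.6×0.0509) / (2/3) = 559.2 J.
W_on_gas = −W_by = -559.2 J.

W ≈ -559 J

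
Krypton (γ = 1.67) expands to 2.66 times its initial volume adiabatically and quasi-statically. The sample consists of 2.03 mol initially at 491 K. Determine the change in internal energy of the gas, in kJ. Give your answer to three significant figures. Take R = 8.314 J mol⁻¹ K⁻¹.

ΔU ≈ -5.95 kJ

For a reversible adiabat TV^(γ−1) is constant, so T₂ = T₁ (V₁/V₂)^(γ−1).
T₂ = 491 × (1/2.66)^(0.67) = 254.9 K.
Q = 0, so ΔU = W_on_gas = nCᵥΔT with Cᵥ = R/(γ−1) = 12.41 J/(mol·K).
ΔU = 2.03 × 12.41 × (254.9 − 491) = -5947 J.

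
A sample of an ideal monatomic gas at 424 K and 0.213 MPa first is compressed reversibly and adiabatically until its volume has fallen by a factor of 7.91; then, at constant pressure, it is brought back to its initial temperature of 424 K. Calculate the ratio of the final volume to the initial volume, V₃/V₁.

For a monatomic ideal gas γ = 5/3.
Adiabatic step: V₂/V₁ = 0.1264; T₂ = T₁·7.91^(2/3) = 1683 K.
Isobaric step: V₃/V₂ = T₃/T₂ = 424/1683.
V₃/V₁ = (V₂/V₁)(V₃/V₂) = 0.1264 × (424/1683) = 0.03184.

V₃/V₁ ≈ 0.0318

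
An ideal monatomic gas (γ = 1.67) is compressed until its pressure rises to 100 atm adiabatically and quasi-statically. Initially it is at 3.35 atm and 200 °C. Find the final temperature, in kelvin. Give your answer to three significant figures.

T₂ ≈ 1850 K

Adiabatic: T₂/T₁ = (P₂/P₁)^((γ−1)/γ).
T₁ = 200 °C = 473.1 K.
T₂ = 473.1 × (100/3.35)^(0.401) = 1848 K.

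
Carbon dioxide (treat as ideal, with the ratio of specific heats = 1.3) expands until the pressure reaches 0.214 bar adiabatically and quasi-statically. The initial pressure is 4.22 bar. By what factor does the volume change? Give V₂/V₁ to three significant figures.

From PV^γ = const, V₂/V₁ = (P₁/P₂)^(1/γ).
V₂/V₁ = (4.22/0.214)^(0.769) = 9.91.

V₂/V₁ ≈ 9.91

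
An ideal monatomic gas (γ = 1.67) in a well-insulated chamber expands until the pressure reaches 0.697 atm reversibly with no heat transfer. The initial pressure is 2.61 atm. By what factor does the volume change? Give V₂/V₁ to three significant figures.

From PV^γ = const, V₂/V₁ = (P₁/P₂)^(1/γ).
V₂/V₁ = (2.61/0.697)^(0.599) = 2.205.

V₂/V₁ ≈ 2.20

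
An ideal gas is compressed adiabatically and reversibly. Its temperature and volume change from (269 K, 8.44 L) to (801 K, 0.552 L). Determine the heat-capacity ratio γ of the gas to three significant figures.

TV^(γ−1) = const ⇒ γ − 1 = ln(T₂/T₁) / ln(V₁/V₂).
γ = 1 + ln(801/269) / ln(8.44/0.552) = 1.4.

γ ≈ 1.40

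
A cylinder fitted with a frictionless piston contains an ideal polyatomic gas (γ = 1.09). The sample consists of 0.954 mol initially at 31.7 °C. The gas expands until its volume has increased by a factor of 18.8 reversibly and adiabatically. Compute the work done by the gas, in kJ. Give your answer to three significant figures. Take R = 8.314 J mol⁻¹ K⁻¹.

W ≈ 6.23 kJ

Adiabatic: T₁V₁^(γ−1) = T₂V₂^(γ−1) ⇒ T₂ = T₁ (V₁/V₂)^(γ−1).
T₁ = 31.7 °C = 304.8 K.
T₂ = 304.8 × (1/18.8)^(0.09) = 234.1 K.
Q = 0, so ΔU = W_on_gas = nCᵥΔT with Cᵥ = R/(γ−1) = 92.38 J/(mol·K).
ΔU = 0.954 × 92.38 × (234.1 − 304.8) = -6235 J.
Work done by the gas = −ΔU = 6235 J.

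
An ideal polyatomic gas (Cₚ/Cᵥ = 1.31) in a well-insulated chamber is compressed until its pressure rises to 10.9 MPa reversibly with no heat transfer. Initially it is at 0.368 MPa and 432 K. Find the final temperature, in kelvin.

Adiabatic: T₂/T₁ = (P₂/P₁)^((γ−1)/γ).
T₂ = 432 × (10.9/0.368)^(0.237) = 963.2 K.

T₂ ≈ 963 K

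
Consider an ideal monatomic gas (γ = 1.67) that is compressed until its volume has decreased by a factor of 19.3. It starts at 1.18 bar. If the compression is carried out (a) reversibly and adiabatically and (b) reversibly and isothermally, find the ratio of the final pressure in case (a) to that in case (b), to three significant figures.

P_adiabatic / P_isothermal ≈ 7.27

Isothermal: P_b = P₁(V₁/V₂) = 1.18×19.3.
Adiabatic: P_a = P₁(V₁/V₂)^γ = 1.18×19.3^(1.67).
P_a/P_b = (V₁/V₂)^(γ−1) = 19.3^(0.67) = 7.266.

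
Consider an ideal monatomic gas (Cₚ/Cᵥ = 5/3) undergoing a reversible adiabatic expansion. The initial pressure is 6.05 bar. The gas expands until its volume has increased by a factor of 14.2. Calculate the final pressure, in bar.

Adiabatic: P₁V₁^γ = P₂V₂^γ ⇒ P₂ = P₁ (V₁/V₂)^γ.
P₂ = 6.05 × (1/14.2)^(5/3) = 0.07266 bar.

P₂ ≈ 0.0727 bar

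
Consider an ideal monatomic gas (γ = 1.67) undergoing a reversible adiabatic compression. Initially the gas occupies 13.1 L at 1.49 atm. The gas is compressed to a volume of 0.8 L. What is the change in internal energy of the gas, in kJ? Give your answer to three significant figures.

ΔU ≈ 16.3 kJ

P₂ = P₁(V₁/V₂)^γ = 1.49×(13.1/0.8)^(1.67) = 158.8 atm.
For a reversible adiabat, W_by_gas = (P₁V₁ − P₂V₂)/(γ−1).
W_by = (151000×0.0131 − 1.609×10^7×0.0008) / (0.67) = -16260 J.
Q = 0 ⇒ ΔU = −W_by = 16260 J.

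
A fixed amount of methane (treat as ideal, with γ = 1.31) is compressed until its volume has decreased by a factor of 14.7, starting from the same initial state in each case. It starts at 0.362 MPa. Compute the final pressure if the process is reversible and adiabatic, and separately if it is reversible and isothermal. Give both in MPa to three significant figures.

Isothermal: P₂ = P₁(V₁/V₂) = 0.362×14.7 = 5.321 MPa.
Adiabatic: P₂ = P₁(V₁/V₂)^γ = 0.362×14.7^(1.31) = 12.24 MPa.

adiabatic: 12.2 MPa; isothermal: 5.32 MPa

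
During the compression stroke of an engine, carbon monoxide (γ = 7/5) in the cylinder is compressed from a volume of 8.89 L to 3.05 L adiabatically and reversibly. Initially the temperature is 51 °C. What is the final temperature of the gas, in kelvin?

T₂ ≈ 497 K

Adiabatic: T₁V₁^(γ−1) = T₂V₂^(γ−1) ⇒ T₂ = T₁ (V₁/V₂)^(γ−1).
T₁ = 51 °C = 324.1 K.
T₂ = 324.1 × (8.89/3.05)^(2/5) = 497.3 K.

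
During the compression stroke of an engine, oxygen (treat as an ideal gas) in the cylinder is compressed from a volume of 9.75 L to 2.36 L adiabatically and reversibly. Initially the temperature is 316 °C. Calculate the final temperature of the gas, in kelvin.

T₂ ≈ 1040 K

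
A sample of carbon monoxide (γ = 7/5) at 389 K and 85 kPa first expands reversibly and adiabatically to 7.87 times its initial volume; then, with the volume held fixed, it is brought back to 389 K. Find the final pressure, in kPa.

P₃ ≈ 10.8 kPa

Adiabatic step (PV^γ = const): P₂ = 85×(1/7.87)^(7/5) = 4.732 kPa; T₂ = 389×(1/7.87)^(2/5) = 170.4 K.
Isochoric: P₃ = P₂(T₃/T₂) = 4.732 × (389/170.4) = 10.8 kPa.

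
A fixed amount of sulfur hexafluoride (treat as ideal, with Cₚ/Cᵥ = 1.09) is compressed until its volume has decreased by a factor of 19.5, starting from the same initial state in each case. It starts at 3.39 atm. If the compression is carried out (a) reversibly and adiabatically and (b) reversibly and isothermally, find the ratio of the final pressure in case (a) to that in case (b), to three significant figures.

P_adiabatic / P_isothermal ≈ 1.31

Isothermal: P_b = P₁(V₁/V₂) = 3.39×19.5.
Adiabatic: P_a = P₁(V₁/V₂)^γ = 3.39×19.5^(1.09).
P_a/P_b = (V₁/V₂)^(γ−1) = 19.5^(0.09) = 1.306.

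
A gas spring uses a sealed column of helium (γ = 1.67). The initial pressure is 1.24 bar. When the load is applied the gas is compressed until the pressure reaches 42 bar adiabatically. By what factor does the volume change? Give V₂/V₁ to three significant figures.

V₂/V₁ ≈ 0.121

From PV^γ = const, V₂/V₁ = (P₁/P₂)^(1/γ).
V₂/V₁ = (1.24/42)^(0.599) = 0.1213.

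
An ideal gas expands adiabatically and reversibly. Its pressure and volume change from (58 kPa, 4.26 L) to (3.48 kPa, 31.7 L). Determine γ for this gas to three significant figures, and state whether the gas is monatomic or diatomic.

γ ≈ 1.40; diatomic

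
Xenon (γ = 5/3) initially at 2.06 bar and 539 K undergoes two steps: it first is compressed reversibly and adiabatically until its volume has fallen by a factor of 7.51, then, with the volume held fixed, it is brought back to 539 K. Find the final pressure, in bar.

P₃ ≈ 15.5 bar

Adiabatic step (PV^γ = const): P₂ = 2.06×7.51^(5/3) = 59.33 bar; T₂ = 539×7.51^(2/3) = 2067 K.
Isochoric: P₃ = P₂(T₃/T₂) = 59.33 × (539/2067) = 15.47 bar.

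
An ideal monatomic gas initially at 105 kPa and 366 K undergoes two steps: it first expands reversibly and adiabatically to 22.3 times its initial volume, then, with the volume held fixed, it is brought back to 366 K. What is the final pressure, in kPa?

P₃ ≈ 4.71 kPa

For a monatomic ideal gas γ = 5/3.
Adiabatic step (PV^γ = const): P₂ = 105×(1/22.3)^(5/3) = 0.5943 kPa; T₂ = 366×(1/22.3)^(2/3) = 46.2 K.
Isochoric: P₃ = P₂(T₃/T₂) = 0.5943 × (366/46.2) = 4.709 kPa.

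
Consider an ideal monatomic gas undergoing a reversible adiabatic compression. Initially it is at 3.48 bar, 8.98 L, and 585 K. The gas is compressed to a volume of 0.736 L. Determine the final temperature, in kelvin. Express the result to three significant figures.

T₂ ≈ 3100 K

For a reversible adiabat TV^(γ−1) is constant, so T₂ = T₁ (V₁/V₂)^(γ−1).
γ = 5/3 for a monatomic ideal gas.
T₂ = 585 × (8.98/0.736)^(2/3) = 3100 K.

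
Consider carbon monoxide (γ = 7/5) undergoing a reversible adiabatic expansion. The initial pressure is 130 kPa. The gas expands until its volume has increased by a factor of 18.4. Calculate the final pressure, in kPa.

Adiabatic: P₁V₁^γ = P₂V₂^γ ⇒ P₂ = P₁ (V₁/V₂)^γ.
P₂ = 130 × (1/18.4)^(7/5) = 2.204 kPa.

P₂ ≈ 2.20 kPa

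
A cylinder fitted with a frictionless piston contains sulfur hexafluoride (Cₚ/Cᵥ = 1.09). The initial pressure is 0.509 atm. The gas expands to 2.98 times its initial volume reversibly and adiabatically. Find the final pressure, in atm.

Adiabatic: P₁V₁^γ = P₂V₂^γ ⇒ P₂ = P₁ (V₁/V₂)^γ.
P₂ = 0.509 × (1/2.98)^(1.09) = 0.1548 atm.

P₂ ≈ 0.155 atm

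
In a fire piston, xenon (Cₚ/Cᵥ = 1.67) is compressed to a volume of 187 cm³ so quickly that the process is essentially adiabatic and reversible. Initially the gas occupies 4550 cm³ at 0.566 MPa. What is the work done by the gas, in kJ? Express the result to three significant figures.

P₂ = P₁(V₁/V₂)^γ = 0.566×(4550/187)^(1.67) = 116.9 MPa.
For a reversible adiabat, W_by_gas = (P₁V₁ − P₂V₂)/(γ−1).
W_by = (566000×0.00455 − 1.169×10^8×0.000187) / (0.67) = -28780 J.

W ≈ -28.8 kJ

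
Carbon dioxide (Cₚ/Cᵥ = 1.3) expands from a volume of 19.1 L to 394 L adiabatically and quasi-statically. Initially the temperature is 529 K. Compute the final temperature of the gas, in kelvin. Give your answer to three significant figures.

T₂ ≈ 213 K

Adiabatic: T₁V₁^(γ−1) = T₂V₂^(γ−1) ⇒ T₂ = T₁ (V₁/V₂)^(γ−1).
T₂ = 529 × (19.1/394)^(0.3) = 213.4 K.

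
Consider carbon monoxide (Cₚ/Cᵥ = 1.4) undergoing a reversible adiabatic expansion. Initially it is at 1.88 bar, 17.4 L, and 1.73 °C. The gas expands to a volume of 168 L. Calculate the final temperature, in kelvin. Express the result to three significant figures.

For a reversible adiabat TV^(γ−1) is constant, so T₂ = T₁ (V₁/V₂)^(γ−1).
T₁ = 1.73 °C = 274.9 K.
T₂ = 274.9 × (17.4/168)^(0.4) = 111 K.

T₂ ≈ 111 K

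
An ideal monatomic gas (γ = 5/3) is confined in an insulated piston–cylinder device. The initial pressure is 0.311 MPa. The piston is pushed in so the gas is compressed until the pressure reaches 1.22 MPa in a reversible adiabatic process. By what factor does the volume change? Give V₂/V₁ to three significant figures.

From PV^γ = const, V₂/V₁ = (P₁/P₂)^(1/γ).
V₂/V₁ = (0.311/1.22)^(3/5) = 0.4404.

V₂/V₁ ≈ 0.440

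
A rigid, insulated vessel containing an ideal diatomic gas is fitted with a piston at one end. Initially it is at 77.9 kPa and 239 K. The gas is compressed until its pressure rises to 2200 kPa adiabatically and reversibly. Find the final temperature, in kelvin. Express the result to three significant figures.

Adiabatic: T₂/T₁ = (P₂/P₁)^((γ−1)/γ).
For a diatomic ideal gas γ = 7/5, so (γ−1)/γ = 2/7.
T₂ = 239 × (2200/77.9)^(2/7) = 620.8 K.

T₂ ≈ 621 K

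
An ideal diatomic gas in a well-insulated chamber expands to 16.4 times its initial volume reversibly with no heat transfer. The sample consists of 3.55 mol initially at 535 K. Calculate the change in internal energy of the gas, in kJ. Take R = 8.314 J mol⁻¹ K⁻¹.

For a reversible adiabat TV^(γ−1) is constant, so T₂ = T₁ (V₁/V₂)^(γ−1).
γ = 7/5 for a diatomic ideal gas, so γ−1 = 2/5.
T₂ = 535 × (1/16.4)^(2/5) = 174.7 K.
Q = 0, so ΔU = W_on_gas = nCᵥΔT with Cᵥ = R/(γ−1) = 20.79 J/(mol·K).
ΔU = 3.55 × 20.79 × (174.7 − 535) = -26580 J.

ΔU ≈ -26.6 kJ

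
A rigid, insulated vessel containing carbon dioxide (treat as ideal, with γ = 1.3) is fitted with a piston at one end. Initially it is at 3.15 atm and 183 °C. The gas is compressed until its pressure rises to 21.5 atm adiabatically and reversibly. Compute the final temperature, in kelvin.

T₂ ≈ 711 K

Adiabatic: T₂/T₁ = (P₂/P₁)^((γ−1)/γ).
T₁ = 183 °C = 456.1 K.
T₂ = 456.1 × (21.5/3.15)^(0.231) = 710.6 K.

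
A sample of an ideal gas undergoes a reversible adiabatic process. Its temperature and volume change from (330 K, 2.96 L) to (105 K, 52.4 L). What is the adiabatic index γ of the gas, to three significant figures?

TV^(γ−1) = const ⇒ γ − 1 = ln(T₂/T₁) / ln(V₁/V₂).
γ = 1 + ln(105/330) / ln(2.96/52.4) = 1.398.

γ ≈ 1.40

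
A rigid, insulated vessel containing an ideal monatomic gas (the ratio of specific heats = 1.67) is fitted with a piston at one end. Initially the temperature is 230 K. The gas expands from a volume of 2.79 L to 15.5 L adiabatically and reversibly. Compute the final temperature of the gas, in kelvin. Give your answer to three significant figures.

T₂ ≈ 72.9 K

For a reversible adiabat TV^(γ−1) is constant, so T₂ = T₁ (V₁/V₂)^(γ−1).
T₂ = 230 × (2.79/15.5)^(0.67) = 72.91 K.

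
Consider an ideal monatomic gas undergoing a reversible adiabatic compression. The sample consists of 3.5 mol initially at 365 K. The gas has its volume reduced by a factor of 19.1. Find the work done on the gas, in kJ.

Adiabatic: T₁V₁^(γ−1) = T₂V₂^(γ−1) ⇒ T₂ = T₁ (V₁/V₂)^(γ−1).
γ = 5/3 for a monatomic ideal gas, so γ−1 = 2/3.
T₂ = 365 × 19.1^(2/3) = 2608 K.
Q = 0, so ΔU = W_on_gas = nCᵥΔT with Cᵥ = R/(γ−1) = 12.47 J/(mol·K).
ΔU = 3.5 × 12.47 × (2608 − 365) = 97910 J.

W ≈ 97.9 kJ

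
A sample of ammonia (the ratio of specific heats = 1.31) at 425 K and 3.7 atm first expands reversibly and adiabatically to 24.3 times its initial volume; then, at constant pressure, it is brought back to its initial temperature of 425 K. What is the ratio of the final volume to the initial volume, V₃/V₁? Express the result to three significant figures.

Adiabatic step: V₂/V₁ = 24.3; T₂ = T₁·(1/24.3)^(0.31) = 158.1 K.
Isobaric step: V₃/V₂ = T₃/T₂ = 425/158.1.
V₃/V₁ = (V₂/V₁)(V₃/V₂) = 24.3 × (425/158.1) = 65.33.

V₃/V₁ ≈ 65.3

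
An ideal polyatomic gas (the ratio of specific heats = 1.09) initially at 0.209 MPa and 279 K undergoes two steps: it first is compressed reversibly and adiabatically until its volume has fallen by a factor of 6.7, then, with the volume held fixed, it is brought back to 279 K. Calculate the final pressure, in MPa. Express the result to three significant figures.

Adiabatic step (PV^γ = const): P₂ = 0.209×6.7^(1.09) = 1.662 MPa; T₂ = 279×6.7^(0.09) = 331.1 K.
Isochoric: P₃ = P₂(T₃/T₂) = 1.662 × (279/331.1) = 1.4 MPa.

P₃ ≈ 1.40 MPa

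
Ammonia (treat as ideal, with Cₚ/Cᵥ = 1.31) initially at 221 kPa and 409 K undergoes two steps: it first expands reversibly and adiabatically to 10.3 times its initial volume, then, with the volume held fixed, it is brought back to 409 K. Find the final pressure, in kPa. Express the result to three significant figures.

P₃ ≈ 21.5 kPa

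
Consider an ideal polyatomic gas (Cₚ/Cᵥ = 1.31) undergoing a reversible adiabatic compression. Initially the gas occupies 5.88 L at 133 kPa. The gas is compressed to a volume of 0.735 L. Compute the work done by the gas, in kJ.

P₂ = P₁(V₁/V₂)^γ = 133×(5.88/0.735)^(1.31) = 2027 kPa.
For a reversible adiabat, W_by_gas = (P₁V₁ − P₂V₂)/(γ−1).
W_by = (133000×0.00588 − 2.027×10^6×0.000735) / (0.31) = -2284 J.

W ≈ -2.28 kJ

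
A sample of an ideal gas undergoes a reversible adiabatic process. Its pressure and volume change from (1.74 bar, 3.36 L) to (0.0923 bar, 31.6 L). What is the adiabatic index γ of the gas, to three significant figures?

PV^γ = const ⇒ γ = ln(P₂/P₁) / ln(V₁/V₂).
γ = ln(0.0923/1.74) / ln(3.36/31.6) = 1.31.

γ ≈ 1.31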